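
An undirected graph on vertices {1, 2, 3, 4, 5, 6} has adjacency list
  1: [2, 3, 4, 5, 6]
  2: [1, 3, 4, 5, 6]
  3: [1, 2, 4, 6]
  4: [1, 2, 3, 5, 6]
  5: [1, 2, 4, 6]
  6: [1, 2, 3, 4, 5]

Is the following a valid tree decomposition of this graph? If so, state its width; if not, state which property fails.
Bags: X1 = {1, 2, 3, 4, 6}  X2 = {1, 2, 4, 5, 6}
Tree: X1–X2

Every vertex of G appears in some bag (union = {1, 2, 3, 4, 5, 6}); every edge is covered by a bag; and for each vertex v the set of bags containing v is connected in the bag tree. The decomposition is therefore valid. The largest bag has 5 vertices, so the width is 4.

Yes; width 4.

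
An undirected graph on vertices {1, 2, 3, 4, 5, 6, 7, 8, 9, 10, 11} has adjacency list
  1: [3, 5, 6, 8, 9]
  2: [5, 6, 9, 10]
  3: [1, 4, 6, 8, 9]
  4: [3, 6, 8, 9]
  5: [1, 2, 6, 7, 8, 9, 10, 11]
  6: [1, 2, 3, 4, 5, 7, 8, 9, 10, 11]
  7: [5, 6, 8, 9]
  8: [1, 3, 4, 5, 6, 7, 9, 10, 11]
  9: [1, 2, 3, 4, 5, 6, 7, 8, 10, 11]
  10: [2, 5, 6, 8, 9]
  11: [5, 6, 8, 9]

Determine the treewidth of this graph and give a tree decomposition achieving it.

Treewidth 4.
One such decomposition:
Bags: B1 = {5, 6, 8, 9, 11}  B2 = {5, 6, 8, 9, 10}  B3 = {1, 5, 6, 8, 9}  B4 = {1, 3, 6, 8, 9}  B5 = {5, 6, 7, 8, 9}  B6 = {3, 4, 6, 8, 9}  B7 = {2, 5, 6, 9, 10}
Tree: B1–B2, B2–B3, B3–B4, B2–B5, B4–B6, B2–B7

Every bag has size at most 5, so the width is 5 − 1 = 4 and tw(G) ≤ 4. On the other hand G contains the 5-clique {1, 3, 6, 8, 9}. A clique must lie in a single bag of any decomposition, so no decomposition can have width below 4. Combining the bounds, tw(G) = 4.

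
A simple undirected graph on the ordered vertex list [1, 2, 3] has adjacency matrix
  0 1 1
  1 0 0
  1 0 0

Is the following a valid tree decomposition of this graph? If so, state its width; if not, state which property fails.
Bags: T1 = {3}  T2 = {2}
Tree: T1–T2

No — vertex 1 appears in no bag.

A tree decomposition must satisfy three properties: every vertex lies in some bag; for every edge, both endpoints lie together in some bag; and for every vertex, the bags containing it form a connected subtree. Here vertex 1 appears in no bag, so the decomposition is invalid.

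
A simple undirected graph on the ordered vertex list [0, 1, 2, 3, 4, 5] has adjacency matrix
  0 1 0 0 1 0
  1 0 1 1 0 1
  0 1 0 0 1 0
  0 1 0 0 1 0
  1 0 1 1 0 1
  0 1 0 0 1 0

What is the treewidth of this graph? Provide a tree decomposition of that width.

Each bag holds 3 vertices, so the decomposition has width 2, which upper-bounds the treewidth. For the lower bound, G contains the cycle 5–4–3–1–5, so G is not a forest; only forests have treewidth ≤ 1, hence tw(G) ≥ 2. The upper and lower bounds meet at 2, so that is the treewidth.

Treewidth 2.
One optimal decomposition is:
Bags: B1 = {1, 4, 5}  B2 = {1, 3, 4}  B3 = {1, 2, 4}  B4 = {0, 1, 4}
Tree: B1–B2, B2–B3, B3–B4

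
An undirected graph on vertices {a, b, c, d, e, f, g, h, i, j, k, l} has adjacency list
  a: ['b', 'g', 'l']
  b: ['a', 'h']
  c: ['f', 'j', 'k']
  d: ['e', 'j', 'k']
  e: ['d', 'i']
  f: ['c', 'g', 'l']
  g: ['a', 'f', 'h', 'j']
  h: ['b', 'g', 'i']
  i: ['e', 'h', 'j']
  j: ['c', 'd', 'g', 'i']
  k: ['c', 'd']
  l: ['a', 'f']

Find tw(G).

A width-3 tree decomposition is:
Bags: B1 = {a, b, f, l}  B2 = {a, b, f, g}  B3 = {b, f, g, h}  B4 = {c, f, g, h}  B5 = {c, g, h, j}  B6 = {c, h, i, j}  B7 = {c, i, j, k}  B8 = {d, i, j, k}  B9 = {d, e, i, k}
Tree: B1–B2, B2–B3, B3–B4, B4–B5, B5–B6, B6–B7, B7–B8, B8–B9
Every bag has size at most 4, so the width is 4 − 1 = 3 and tw(G) ≤ 3. For the lower bound: the 4 vertex sets {a,b,l}, {f}, {g}, {c,h,i,j} are disjoint, each induces a connected subgraph, and every pair is joined by at least one edge of G. Contracting each set to a single vertex therefore yields K_{4} as a minor, and since treewidth is minor-monotone, tw(G) ≥ tw(K_{4}) = 3. Therefore the treewidth is 3.

3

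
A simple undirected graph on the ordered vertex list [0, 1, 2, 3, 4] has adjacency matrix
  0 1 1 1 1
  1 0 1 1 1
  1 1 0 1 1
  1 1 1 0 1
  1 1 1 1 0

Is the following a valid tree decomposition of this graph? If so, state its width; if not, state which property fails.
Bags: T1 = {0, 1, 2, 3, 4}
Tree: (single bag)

Vertex coverage: the bags together contain {0, 1, 2, 3, 4}, the full vertex set. Edge coverage: each edge of G has both endpoints in at least one bag. Running intersection: for every vertex, the bags containing it form a connected subtree. All three properties hold, so this is a valid tree decomposition of width max|bag| − 1 = 4, and hence tw(G) ≤ 4.

Yes; width 4.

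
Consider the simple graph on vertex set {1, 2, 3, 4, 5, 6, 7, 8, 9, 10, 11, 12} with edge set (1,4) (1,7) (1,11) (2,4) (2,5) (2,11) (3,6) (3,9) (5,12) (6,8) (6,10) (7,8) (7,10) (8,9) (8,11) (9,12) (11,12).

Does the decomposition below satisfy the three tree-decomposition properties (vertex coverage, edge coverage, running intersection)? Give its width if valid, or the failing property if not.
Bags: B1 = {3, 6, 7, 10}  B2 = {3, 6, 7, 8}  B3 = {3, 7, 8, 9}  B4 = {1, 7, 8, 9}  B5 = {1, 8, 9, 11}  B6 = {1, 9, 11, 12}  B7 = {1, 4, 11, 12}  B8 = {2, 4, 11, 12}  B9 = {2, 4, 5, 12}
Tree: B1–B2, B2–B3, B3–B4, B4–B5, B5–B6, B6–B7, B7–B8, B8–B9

Checking the three conditions: (i) the bags cover all of {1, 2, 3, 4, 5, 6, 7, 8, 9, 10, 11, 12}; (ii) for each edge, some bag contains both endpoints; (iii) the bags containing any fixed vertex form a subtree. All hold, so the decomposition is valid with width 4 − 1 = 3.

Yes; width 3.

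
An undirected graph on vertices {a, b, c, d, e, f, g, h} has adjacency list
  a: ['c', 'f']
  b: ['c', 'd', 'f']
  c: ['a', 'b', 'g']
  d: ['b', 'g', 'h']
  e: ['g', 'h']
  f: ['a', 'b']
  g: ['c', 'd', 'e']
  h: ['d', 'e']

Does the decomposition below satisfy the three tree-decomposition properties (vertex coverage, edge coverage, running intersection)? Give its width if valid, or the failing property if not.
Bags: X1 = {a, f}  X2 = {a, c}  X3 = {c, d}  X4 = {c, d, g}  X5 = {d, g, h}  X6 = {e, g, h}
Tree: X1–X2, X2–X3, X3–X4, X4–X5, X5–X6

A tree decomposition must satisfy three properties: every vertex lies in some bag; for every edge, both endpoints lie together in some bag; and for every vertex, the bags containing it form a connected subtree. Here vertex b appears in no bag, so the decomposition is invalid.

No — vertex b appears in no bag.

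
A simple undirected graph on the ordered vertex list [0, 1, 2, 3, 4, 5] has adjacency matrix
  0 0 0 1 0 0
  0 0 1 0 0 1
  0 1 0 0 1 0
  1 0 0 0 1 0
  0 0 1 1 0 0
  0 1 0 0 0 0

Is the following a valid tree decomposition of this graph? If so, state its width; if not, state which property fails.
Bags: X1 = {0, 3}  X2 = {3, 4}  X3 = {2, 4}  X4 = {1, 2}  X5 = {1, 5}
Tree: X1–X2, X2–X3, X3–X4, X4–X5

Every vertex of G appears in some bag (union = {0, 1, 2, 3, 4, 5}); every edge is covered by a bag; and for each vertex v the set of bags containing v is connected in the bag tree. The decomposition is therefore valid. The largest bag has 2 vertices, so the width is 1.

Yes; width 1.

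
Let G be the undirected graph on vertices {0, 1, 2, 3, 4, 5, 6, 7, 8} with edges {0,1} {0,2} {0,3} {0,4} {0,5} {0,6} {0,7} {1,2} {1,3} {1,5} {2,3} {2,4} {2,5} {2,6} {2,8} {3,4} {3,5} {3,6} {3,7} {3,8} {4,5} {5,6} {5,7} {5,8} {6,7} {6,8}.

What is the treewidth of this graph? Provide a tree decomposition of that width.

Each bag holds 5 vertices, so the decomposition has width 4, which upper-bounds the treewidth. On the other hand G contains the 5-clique {0, 1, 2, 3, 5}. A clique must lie in a single bag of any decomposition, so no decomposition can have width below 4. The upper and lower bounds meet at 4, so that is the treewidth.

Treewidth 4.
One optimal decomposition is:
Bags: B1 = {0, 2, 3, 4, 5}  B2 = {0, 2, 3, 5, 6}  B3 = {2, 3, 5, 6, 8}  B4 = {0, 3, 5, 6, 7}  B5 = {0, 1, 2, 3, 5}
Tree: B1–B2, B2–B3, B2–B4, B1–B5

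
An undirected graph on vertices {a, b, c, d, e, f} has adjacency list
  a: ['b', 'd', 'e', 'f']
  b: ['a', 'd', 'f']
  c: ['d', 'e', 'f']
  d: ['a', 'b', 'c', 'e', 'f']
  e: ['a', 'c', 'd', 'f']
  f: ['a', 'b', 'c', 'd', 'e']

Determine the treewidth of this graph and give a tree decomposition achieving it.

Treewidth 3.
Bags: B1 = {a, b, d, f}  B2 = {a, d, e, f}  B3 = {c, d, e, f}
Tree: B1–B2, B2–B3

Each bag holds 4 vertices, so the decomposition has width 3, which upper-bounds the treewidth. Conversely, {c, d, e, f} is a clique of size 4, and the vertices of any clique must share a bag in every tree decomposition; so some bag has ≥ 4 vertices and tw(G) ≥ 3. Therefore the treewidth is 3.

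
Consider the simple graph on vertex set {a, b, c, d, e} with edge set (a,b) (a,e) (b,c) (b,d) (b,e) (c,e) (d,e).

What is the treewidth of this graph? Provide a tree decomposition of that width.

Every bag has size at most 3, so the width is 3 − 1 = 2 and tw(G) ≤ 2. Conversely, {b, d, e} is a clique of size 3, and the vertices of any clique must share a bag in every tree decomposition; so some bag has ≥ 3 vertices and tw(G) ≥ 2. Combining the bounds, tw(G) = 2.

Treewidth 2.
One optimal decomposition is:
Bags: B1 = {b, c, e}  B2 = {a, b, e}  B3 = {b, d, e}
Tree: B1–B2, B1–B3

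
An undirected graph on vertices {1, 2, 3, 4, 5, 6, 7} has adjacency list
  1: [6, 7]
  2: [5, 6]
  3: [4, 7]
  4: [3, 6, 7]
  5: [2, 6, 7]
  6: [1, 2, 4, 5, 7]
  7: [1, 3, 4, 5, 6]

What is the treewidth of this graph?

A width-2 tree decomposition is:
Bags: B1 = {5, 6, 7}  B2 = {4, 6, 7}  B3 = {3, 4, 7}  B4 = {1, 6, 7}  B5 = {2, 5, 6}
Tree: B1–B2, B2–B3, B1–B4, B1–B5
Each bag holds 3 vertices, so the decomposition has width 2, which upper-bounds the treewidth. Conversely, {3, 4, 7} is a clique of size 3, and the vertices of any clique must share a bag in every tree decomposition; so some bag has ≥ 3 vertices and tw(G) ≥ 2. Combining the bounds, tw(G) = 2.

2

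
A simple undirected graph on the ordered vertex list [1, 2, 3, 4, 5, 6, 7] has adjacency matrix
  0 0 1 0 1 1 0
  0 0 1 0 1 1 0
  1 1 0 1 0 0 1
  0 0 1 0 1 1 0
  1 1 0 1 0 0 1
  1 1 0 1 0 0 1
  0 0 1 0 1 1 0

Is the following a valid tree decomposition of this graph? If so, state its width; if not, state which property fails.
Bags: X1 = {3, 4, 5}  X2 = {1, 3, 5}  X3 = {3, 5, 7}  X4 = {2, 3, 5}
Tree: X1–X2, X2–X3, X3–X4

A tree decomposition must satisfy three properties: every vertex lies in some bag; for every edge, both endpoints lie together in some bag; and for every vertex, the bags containing it form a connected subtree. Here vertex 6 appears in no bag, so the decomposition is invalid.

No — vertex 6 appears in no bag.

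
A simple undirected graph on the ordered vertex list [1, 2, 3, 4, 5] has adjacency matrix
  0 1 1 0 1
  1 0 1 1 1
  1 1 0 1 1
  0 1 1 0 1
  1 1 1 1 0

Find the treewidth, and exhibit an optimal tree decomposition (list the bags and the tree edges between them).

Treewidth 3.
One optimal decomposition is:
Bags: B1 = {2, 3, 4, 5}  B2 = {1, 2, 3, 5}
Tree: B1–B2

Every bag has size at most 4, so the width is 4 − 1 = 3 and tw(G) ≤ 3. For the lower bound, the 4 vertices {1, 2, 3, 5} are pairwise adjacent, and any tree decomposition puts a clique entirely inside one bag — forcing width ≥ 3. Therefore the treewidth is 3.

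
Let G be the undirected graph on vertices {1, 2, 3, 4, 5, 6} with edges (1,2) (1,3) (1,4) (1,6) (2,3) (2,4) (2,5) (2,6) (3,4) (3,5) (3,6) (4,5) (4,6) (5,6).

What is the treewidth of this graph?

4

A width-4 tree decomposition is:
Bags: B1 = {1, 2, 3, 4, 6}  B2 = {2, 3, 4, 5, 6}
Tree: B1–B2
The largest bag has 5 vertices, giving width 4; this decomposition certifies tw(G) ≤ 4. On the other hand G contains the 5-clique {1, 2, 3, 4, 6}. A clique must lie in a single bag of any decomposition, so no decomposition can have width below 4. Hence tw(G) = 4 exactly.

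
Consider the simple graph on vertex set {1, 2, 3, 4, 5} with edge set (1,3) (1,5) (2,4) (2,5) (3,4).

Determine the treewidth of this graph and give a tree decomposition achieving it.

The largest bag has 3 vertices, giving width 2; this decomposition certifies tw(G) ≤ 2. For the lower bound, G contains the cycle 4–2–5–1–3–4, so G is not a forest; only forests have treewidth ≤ 1, hence tw(G) ≥ 2. The upper and lower bounds meet at 2, so that is the treewidth.

Treewidth 2.
One such decomposition:
Bags: B1 = {2, 4, 5}  B2 = {1, 4, 5}  B3 = {1, 3, 4}
Tree: B1–B2, B2–B3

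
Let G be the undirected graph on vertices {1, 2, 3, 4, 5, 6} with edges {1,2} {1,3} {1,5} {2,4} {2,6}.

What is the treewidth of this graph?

A width-1 tree decomposition is:
Bags: B1 = {1, 2}  B2 = {1, 5}  B3 = {2, 4}  B4 = {2, 6}  B5 = {1, 3}
Tree: B1–B2, B1–B3, B1–B4, B1–B5
The largest bag has 2 vertices, giving width 1; this decomposition certifies tw(G) ≤ 1. G has an edge, so its treewidth is at least 1. Combining the bounds, tw(G) = 1.

1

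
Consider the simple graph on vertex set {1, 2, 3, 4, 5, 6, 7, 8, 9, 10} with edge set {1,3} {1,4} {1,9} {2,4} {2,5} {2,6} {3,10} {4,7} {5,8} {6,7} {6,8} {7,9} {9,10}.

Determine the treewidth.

A width-2 tree decomposition is:
Bags: B1 = {2, 5, 8}  B2 = {2, 6, 8}  B3 = {2, 4, 6}  B4 = {4, 6, 7}  B5 = {1, 4, 7}  B6 = {1, 7, 9}  B7 = {1, 3, 9}  B8 = {3, 9, 10}
Tree: B1–B2, B2–B3, B3–B4, B4–B5, B5–B6, B6–B7, B7–B8
Every bag has size at most 3, so the width is 3 − 1 = 2 and tw(G) ≤ 2. For the lower bound, G contains the cycle 5–8–6–2–5, so G is not a forest; only forests have treewidth ≤ 1, hence tw(G) ≥ 2. Therefore the treewidth is 2.

2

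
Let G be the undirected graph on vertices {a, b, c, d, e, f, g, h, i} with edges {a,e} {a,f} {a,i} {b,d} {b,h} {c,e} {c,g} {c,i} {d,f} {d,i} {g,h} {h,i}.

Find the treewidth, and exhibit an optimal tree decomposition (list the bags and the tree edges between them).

Treewidth 3.
One optimal decomposition is:
Bags: B1 = {a, b, d, f}  B2 = {a, b, d, i}  B3 = {a, b, h, i}  B4 = {a, e, h, i}  B5 = {c, e, h, i}  B6 = {c, e, g, h}
Tree: B1–B2, B2–B3, B3–B4, B4–B5, B5–B6

The largest bag has 4 vertices, giving width 3; this decomposition certifies tw(G) ≤ 3. For the lower bound: the 4 vertex sets {b,d,f}, {a}, {i}, {c,e,g,h} are disjoint, each induces a connected subgraph, and every pair is joined by at least one edge of G. Contracting each set to a single vertex therefore yields K_{4} as a minor, and since treewidth is minor-monotone, tw(G) ≥ tw(K_{4}) = 3. The upper and lower bounds meet at 3, so that is the treewidth.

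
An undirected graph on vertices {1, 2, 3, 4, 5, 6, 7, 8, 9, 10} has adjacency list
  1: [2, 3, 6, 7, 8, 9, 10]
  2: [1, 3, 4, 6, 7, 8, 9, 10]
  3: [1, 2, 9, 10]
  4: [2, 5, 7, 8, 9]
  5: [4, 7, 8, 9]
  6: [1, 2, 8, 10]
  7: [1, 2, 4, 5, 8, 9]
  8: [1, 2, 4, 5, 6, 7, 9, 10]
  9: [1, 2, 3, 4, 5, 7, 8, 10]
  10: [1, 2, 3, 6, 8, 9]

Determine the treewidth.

A width-4 tree decomposition is:
Bags: B1 = {2, 4, 7, 8, 9}  B2 = {1, 2, 7, 8, 9}  B3 = {1, 2, 8, 9, 10}  B4 = {1, 2, 3, 9, 10}  B5 = {1, 2, 6, 8, 10}  B6 = {4, 5, 7, 8, 9}
Tree: B1–B2, B2–B3, B3–B4, B3–B5, B1–B6
Each bag holds 5 vertices, so the decomposition has width 4, which upper-bounds the treewidth. For the lower bound, the 5 vertices {1, 2, 8, 9, 10} are pairwise adjacent, and any tree decomposition puts a clique entirely inside one bag — forcing width ≥ 4. The upper and lower bounds meet at 4, so that is the treewidth.

4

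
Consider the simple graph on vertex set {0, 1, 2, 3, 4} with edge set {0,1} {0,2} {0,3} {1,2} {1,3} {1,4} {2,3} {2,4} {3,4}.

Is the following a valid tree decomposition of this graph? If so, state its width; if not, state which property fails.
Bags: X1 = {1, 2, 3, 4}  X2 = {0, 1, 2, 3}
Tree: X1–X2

Checking the three conditions: (i) the bags cover all of {0, 1, 2, 3, 4}; (ii) for each edge, some bag contains both endpoints; (iii) the bags containing any fixed vertex form a subtree. All hold, so the decomposition is valid with width 4 − 1 = 3.

Yes; width 3.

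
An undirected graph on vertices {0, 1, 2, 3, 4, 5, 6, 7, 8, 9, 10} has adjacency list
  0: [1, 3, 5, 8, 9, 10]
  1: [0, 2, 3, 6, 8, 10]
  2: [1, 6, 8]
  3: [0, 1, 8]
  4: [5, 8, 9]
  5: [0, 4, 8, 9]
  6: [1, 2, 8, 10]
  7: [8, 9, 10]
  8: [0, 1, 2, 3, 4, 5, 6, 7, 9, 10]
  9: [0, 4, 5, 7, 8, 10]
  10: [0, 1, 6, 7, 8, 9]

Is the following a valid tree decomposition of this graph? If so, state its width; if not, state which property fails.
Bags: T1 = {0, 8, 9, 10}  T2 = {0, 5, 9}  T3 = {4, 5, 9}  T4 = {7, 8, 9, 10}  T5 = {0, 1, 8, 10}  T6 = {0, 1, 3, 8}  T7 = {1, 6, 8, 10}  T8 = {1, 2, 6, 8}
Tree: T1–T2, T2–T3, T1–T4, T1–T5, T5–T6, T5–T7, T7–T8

A tree decomposition must satisfy three properties: every vertex lies in some bag; for every edge, both endpoints lie together in some bag; and for every vertex, the bags containing it form a connected subtree. Here edge (8,5) lies in no bag, so the decomposition is invalid.

No — edge (8,5) lies in no bag.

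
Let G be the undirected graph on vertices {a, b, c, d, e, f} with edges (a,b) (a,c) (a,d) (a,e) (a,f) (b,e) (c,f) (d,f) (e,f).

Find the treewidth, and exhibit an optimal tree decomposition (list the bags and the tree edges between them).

Treewidth 2.
Bags: B1 = {a, e, f}  B2 = {a, c, f}  B3 = {a, b, e}  B4 = {a, d, f}
Tree: B1–B2, B1–B3, B1–B4

The largest bag has 3 vertices, giving width 2; this decomposition certifies tw(G) ≤ 2. On the other hand G contains the 3-clique {a, d, f}. A clique must lie in a single bag of any decomposition, so no decomposition can have width below 2. Therefore the treewidth is 2.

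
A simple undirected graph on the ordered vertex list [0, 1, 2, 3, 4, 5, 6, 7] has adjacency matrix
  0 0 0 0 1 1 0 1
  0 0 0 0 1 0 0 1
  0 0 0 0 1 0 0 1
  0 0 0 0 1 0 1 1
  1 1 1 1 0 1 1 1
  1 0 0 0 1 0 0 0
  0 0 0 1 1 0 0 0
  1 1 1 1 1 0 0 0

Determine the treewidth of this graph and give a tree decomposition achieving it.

Treewidth 2.
One such decomposition:
Bags: B1 = {2, 4, 7}  B2 = {3, 4, 7}  B3 = {0, 4, 7}  B4 = {3, 4, 6}  B5 = {0, 4, 5}  B6 = {1, 4, 7}
Tree: B1–B2, B2–B3, B2–B4, B3–B5, B2–B6

Every bag has size at most 3, so the width is 3 − 1 = 2 and tw(G) ≤ 2. Conversely, {0, 4, 5} is a clique of size 3, and the vertices of any clique must share a bag in every tree decomposition; so some bag has ≥ 3 vertices and tw(G) ≥ 2. Hence tw(G) = 2 exactly.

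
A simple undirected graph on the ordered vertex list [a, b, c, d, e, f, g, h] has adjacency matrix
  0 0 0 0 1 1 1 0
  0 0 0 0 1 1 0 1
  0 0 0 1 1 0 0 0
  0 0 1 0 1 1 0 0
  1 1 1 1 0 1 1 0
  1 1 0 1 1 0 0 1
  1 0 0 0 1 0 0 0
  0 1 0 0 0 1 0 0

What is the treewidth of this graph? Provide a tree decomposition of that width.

Treewidth 2.
One such decomposition:
Bags: B1 = {a, e, f}  B2 = {a, e, g}  B3 = {d, e, f}  B4 = {b, e, f}  B5 = {c, d, e}  B6 = {b, f, h}
Tree: B1–B2, B1–B3, B1–B4, B3–B5, B4–B6

Every bag has size at most 3, so the width is 3 − 1 = 2 and tw(G) ≤ 2. On the other hand G contains the 3-clique {a, e, g}. A clique must lie in a single bag of any decomposition, so no decomposition can have width below 2. Hence tw(G) = 2 exactly.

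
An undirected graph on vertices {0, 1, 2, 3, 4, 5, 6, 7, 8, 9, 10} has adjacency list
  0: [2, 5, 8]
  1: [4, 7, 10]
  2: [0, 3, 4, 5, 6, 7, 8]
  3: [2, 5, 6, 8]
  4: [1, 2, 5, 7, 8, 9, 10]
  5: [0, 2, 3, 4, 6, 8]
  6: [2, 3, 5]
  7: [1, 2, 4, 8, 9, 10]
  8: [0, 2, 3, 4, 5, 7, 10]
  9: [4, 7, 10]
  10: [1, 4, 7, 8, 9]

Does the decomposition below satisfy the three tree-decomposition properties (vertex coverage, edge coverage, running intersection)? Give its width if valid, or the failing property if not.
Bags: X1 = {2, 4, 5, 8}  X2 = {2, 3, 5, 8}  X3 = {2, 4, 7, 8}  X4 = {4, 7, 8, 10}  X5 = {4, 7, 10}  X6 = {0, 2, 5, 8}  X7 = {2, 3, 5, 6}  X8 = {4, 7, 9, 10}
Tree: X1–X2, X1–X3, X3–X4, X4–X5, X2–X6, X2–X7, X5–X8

No — vertex 1 appears in no bag.

A tree decomposition must satisfy three properties: every vertex lies in some bag; for every edge, both endpoints lie together in some bag; and for every vertex, the bags containing it form a connected subtree. Here vertex 1 appears in no bag, so the decomposition is invalid.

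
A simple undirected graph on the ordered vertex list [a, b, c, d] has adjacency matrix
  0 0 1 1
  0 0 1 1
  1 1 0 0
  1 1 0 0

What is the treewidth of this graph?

2

A width-2 tree decomposition is:
Bags: B1 = {b, c, d}  B2 = {a, c, d}
Tree: B1–B2
Each bag holds 3 vertices, so the decomposition has width 2, which upper-bounds the treewidth. The edges c–b–d–a–c form a cycle, so G is not a tree and its treewidth is at least 2. Therefore the treewidth is 2.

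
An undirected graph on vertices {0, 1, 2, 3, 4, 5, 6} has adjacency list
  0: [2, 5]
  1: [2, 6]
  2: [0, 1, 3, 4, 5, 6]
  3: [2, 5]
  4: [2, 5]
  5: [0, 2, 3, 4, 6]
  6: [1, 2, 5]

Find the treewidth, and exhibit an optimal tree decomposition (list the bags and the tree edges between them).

Treewidth 2.
One such decomposition:
Bags: B1 = {1, 2, 6}  B2 = {2, 5, 6}  B3 = {2, 4, 5}  B4 = {0, 2, 5}  B5 = {2, 3, 5}
Tree: B1–B2, B2–B3, B3–B4, B4–B5

Every bag has size at most 3, so the width is 3 − 1 = 2 and tw(G) ≤ 2. For the lower bound, the 3 vertices {1, 2, 6} are pairwise adjacent, and any tree decomposition puts a clique entirely inside one bag — forcing width ≥ 2. Combining the bounds, tw(G) = 2.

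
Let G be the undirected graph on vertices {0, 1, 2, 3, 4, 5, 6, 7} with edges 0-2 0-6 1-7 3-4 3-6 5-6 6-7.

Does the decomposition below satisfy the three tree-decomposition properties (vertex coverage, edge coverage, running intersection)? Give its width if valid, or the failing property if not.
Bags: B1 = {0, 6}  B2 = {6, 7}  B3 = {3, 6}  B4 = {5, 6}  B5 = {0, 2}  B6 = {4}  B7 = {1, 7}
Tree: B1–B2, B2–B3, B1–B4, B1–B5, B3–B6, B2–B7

No — edge (3,4) lies in no bag.

A tree decomposition must satisfy three properties: every vertex lies in some bag; for every edge, both endpoints lie together in some bag; and for every vertex, the bags containing it form a connected subtree. Here edge (3,4) lies in no bag, so the decomposition is invalid.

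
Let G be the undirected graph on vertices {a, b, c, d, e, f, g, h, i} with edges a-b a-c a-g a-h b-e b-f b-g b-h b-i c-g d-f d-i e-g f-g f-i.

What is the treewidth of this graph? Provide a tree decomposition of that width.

The largest bag has 3 vertices, giving width 2; this decomposition certifies tw(G) ≤ 2. Conversely, {d, f, i} is a clique of size 3, and the vertices of any clique must share a bag in every tree decomposition; so some bag has ≥ 3 vertices and tw(G) ≥ 2. Combining the bounds, tw(G) = 2.

Treewidth 2.
One optimal decomposition is:
Bags: B1 = {b, f, g}  B2 = {b, f, i}  B3 = {a, b, g}  B4 = {a, c, g}  B5 = {a, b, h}  B6 = {b, e, g}  B7 = {d, f, i}
Tree: B1–B2, B1–B3, B3–B4, B3–B5, B3–B6, B2–B7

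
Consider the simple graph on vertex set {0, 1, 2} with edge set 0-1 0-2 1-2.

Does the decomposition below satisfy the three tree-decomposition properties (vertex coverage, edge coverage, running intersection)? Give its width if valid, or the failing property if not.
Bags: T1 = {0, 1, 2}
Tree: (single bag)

Yes; width 2.

Vertex coverage: the bags together contain {0, 1, 2}, the full vertex set. Edge coverage: each edge of G has both endpoints in at least one bag. Running intersection: for every vertex, the bags containing it form a connected subtree. All three properties hold, so this is a valid tree decomposition of width max|bag| − 1 = 2, and hence tw(G) ≤ 2.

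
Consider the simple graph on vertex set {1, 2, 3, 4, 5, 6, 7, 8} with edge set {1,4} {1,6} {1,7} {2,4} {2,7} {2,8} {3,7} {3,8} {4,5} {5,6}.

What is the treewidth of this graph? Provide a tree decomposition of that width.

Treewidth 2.
One such decomposition:
Bags: B1 = {2, 3, 8}  B2 = {2, 3, 7}  B3 = {2, 4, 7}  B4 = {1, 4, 7}  B5 = {1, 4, 5}  B6 = {1, 5, 6}
Tree: B1–B2, B2–B3, B3–B4, B4–B5, B5–B6

Each bag holds 3 vertices, so the decomposition has width 2, which upper-bounds the treewidth. The edges 8–3–7–2–8 form a cycle, so G is not a tree and its treewidth is at least 2. Therefore the treewidth is 2.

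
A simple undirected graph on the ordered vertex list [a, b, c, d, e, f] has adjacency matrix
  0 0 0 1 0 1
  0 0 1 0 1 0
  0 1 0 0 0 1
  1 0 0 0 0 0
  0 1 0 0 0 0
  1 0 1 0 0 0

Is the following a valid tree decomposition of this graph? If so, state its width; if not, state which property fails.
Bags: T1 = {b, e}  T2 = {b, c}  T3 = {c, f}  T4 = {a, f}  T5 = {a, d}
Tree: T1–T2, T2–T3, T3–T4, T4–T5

Yes; width 1.

Every vertex of G appears in some bag (union = {a, b, c, d, e, f}); every edge is covered by a bag; and for each vertex v the set of bags containing v is connected in the bag tree. The decomposition is therefore valid. The largest bag has 2 vertices, so the width is 1.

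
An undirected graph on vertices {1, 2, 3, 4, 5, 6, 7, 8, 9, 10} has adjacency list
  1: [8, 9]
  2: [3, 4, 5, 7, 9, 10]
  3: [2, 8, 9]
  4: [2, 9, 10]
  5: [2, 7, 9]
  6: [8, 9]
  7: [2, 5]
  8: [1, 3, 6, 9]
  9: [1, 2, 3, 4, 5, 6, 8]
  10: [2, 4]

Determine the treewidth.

A width-2 tree decomposition is:
Bags: B1 = {2, 3, 9}  B2 = {2, 5, 9}  B3 = {3, 8, 9}  B4 = {2, 4, 9}  B5 = {2, 4, 10}  B6 = {6, 8, 9}  B7 = {1, 8, 9}  B8 = {2, 5, 7}
Tree: B1–B2, B1–B3, B2–B4, B4–B5, B3–B6, B3–B7, B2–B8
Each bag holds 3 vertices, so the decomposition has width 2, which upper-bounds the treewidth. For the lower bound, the 3 vertices {1, 8, 9} are pairwise adjacent, and any tree decomposition puts a clique entirely inside one bag — forcing width ≥ 2. Therefore the treewidth is 2.

2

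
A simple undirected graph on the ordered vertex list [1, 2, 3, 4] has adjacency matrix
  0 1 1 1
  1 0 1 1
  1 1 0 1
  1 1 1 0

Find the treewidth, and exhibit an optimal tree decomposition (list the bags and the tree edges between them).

Treewidth 3.
One optimal decomposition is:
Bags: B1 = {1, 2, 3, 4}
Tree: (single bag)

With just one bag of size 4, the width is 4 − 1 = 3, so tw(G) ≤ 3. For the lower bound, the 4 vertices {1, 2, 3, 4} are pairwise adjacent, and any tree decomposition puts a clique entirely inside one bag — forcing width ≥ 3. Combining the bounds, tw(G) = 3.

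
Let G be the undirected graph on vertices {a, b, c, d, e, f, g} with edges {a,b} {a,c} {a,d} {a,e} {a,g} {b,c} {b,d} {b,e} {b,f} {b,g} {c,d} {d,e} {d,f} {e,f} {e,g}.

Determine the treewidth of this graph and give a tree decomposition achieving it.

Every bag has size at most 4, so the width is 4 − 1 = 3 and tw(G) ≤ 3. On the other hand G contains the 4-clique {b, d, e, f}. A clique must lie in a single bag of any decomposition, so no decomposition can have width below 3. Combining the bounds, tw(G) = 3.

Treewidth 3.
Bags: B1 = {a, b, d, e}  B2 = {b, d, e, f}  B3 = {a, b, e, g}  B4 = {a, b, c, d}
Tree: B1–B2, B1–B3, B1–B4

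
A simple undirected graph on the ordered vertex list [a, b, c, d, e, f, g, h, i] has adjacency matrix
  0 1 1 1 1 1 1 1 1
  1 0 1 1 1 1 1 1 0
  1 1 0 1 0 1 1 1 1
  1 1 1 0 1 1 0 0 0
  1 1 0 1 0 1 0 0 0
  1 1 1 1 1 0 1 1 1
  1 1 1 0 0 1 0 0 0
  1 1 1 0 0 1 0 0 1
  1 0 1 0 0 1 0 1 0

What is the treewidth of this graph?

4

A width-4 tree decomposition is:
Bags: B1 = {a, c, f, h, i}  B2 = {a, b, c, f, h}  B3 = {a, b, c, d, f}  B4 = {a, b, d, e, f}  B5 = {a, b, c, f, g}
Tree: B1–B2, B2–B3, B3–B4, B3–B5
Each bag holds 5 vertices, so the decomposition has width 4, which upper-bounds the treewidth. On the other hand G contains the 5-clique {a, b, d, e, f}. A clique must lie in a single bag of any decomposition, so no decomposition can have width below 4. Hence tw(G) = 4 exactly.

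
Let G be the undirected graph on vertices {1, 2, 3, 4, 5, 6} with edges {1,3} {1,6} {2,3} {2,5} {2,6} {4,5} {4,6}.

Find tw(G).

2

A width-2 tree decomposition is:
Bags: B1 = {1, 2, 3}  B2 = {1, 2, 6}  B3 = {2, 5, 6}  B4 = {4, 5, 6}
Tree: B1–B2, B2–B3, B3–B4
The largest bag has 3 vertices, giving width 2; this decomposition certifies tw(G) ≤ 2. For the lower bound, G contains the cycle 3–1–6–2–3, so G is not a forest; only forests have treewidth ≤ 1, hence tw(G) ≥ 2. Therefore the treewidth is 2.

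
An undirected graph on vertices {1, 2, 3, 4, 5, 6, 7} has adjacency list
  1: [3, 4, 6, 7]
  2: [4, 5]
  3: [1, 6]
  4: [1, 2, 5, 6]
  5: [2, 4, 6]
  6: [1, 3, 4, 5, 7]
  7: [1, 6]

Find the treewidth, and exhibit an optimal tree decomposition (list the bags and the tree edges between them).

Treewidth 2.
One such decomposition:
Bags: B1 = {1, 4, 6}  B2 = {1, 6, 7}  B3 = {1, 3, 6}  B4 = {4, 5, 6}  B5 = {2, 4, 5}
Tree: B1–B2, B1–B3, B1–B4, B4–B5

The largest bag has 3 vertices, giving width 2; this decomposition certifies tw(G) ≤ 2. For the lower bound, the 3 vertices {2, 4, 5} are pairwise adjacent, and any tree decomposition puts a clique entirely inside one bag — forcing width ≥ 2. The upper and lower bounds meet at 2, so that is the treewidth.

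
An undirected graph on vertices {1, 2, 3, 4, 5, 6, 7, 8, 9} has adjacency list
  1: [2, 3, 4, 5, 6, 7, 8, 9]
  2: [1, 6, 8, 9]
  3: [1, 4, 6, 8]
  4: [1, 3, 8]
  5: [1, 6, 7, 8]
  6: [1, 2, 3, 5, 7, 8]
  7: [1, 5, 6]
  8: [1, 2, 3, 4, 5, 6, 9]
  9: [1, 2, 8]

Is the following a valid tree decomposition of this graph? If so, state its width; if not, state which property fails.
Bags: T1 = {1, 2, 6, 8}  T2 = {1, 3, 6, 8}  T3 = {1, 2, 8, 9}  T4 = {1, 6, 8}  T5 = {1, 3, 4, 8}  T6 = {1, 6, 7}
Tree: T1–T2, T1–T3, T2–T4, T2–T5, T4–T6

No — vertex 5 appears in no bag.

A tree decomposition must satisfy three properties: every vertex lies in some bag; for every edge, both endpoints lie together in some bag; and for every vertex, the bags containing it form a connected subtree. Here vertex 5 appears in no bag, so the decomposition is invalid.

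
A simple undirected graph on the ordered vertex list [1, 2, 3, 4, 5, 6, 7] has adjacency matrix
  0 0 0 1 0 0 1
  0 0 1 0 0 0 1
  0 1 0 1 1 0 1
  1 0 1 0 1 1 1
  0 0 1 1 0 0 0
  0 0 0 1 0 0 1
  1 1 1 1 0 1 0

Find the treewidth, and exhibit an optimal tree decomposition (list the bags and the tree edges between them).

Treewidth 2.
One such decomposition:
Bags: B1 = {4, 6, 7}  B2 = {3, 4, 7}  B3 = {1, 4, 7}  B4 = {3, 4, 5}  B5 = {2, 3, 7}
Tree: B1–B2, B1–B3, B2–B4, B2–B5

Every bag has size at most 3, so the width is 3 − 1 = 2 and tw(G) ≤ 2. On the other hand G contains the 3-clique {2, 3, 7}. A clique must lie in a single bag of any decomposition, so no decomposition can have width below 2. The upper and lower bounds meet at 2, so that is the treewidth.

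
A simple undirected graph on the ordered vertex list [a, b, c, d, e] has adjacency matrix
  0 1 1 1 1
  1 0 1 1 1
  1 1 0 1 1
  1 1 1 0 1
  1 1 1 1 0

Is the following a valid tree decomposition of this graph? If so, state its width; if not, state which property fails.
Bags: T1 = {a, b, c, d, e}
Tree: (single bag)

Yes; width 4.

Every vertex of G appears in some bag (union = {a, b, c, d, e}); every edge is covered by a bag; and for each vertex v the set of bags containing v is connected in the bag tree. The decomposition is therefore valid. The largest bag has 5 vertices, so the width is 4.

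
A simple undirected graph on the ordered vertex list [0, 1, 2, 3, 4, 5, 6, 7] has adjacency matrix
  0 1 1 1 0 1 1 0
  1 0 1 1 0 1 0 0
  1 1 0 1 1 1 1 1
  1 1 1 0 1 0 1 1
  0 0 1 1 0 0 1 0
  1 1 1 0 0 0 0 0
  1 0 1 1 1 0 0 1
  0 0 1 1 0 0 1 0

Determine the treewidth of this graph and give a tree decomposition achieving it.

The largest bag has 4 vertices, giving width 3; this decomposition certifies tw(G) ≤ 3. For the lower bound, the 4 vertices {0, 1, 2, 3} are pairwise adjacent, and any tree decomposition puts a clique entirely inside one bag — forcing width ≥ 3. The upper and lower bounds meet at 3, so that is the treewidth.

Treewidth 3.
One such decomposition:
Bags: B1 = {0, 2, 3, 6}  B2 = {2, 3, 4, 6}  B3 = {2, 3, 6, 7}  B4 = {0, 1, 2, 3}  B5 = {0, 1, 2, 5}
Tree: B1–B2, B1–B3, B1–B4, B4–B5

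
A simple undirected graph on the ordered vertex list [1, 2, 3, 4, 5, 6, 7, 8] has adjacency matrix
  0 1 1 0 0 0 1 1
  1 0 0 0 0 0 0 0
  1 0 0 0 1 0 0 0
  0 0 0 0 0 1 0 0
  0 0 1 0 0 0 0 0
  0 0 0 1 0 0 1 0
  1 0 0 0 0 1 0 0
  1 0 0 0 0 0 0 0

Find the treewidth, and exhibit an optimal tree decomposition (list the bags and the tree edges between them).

The largest bag has 2 vertices, giving width 1; this decomposition certifies tw(G) ≤ 1. Since G has at least one edge (e.g. 1–2), it is not an edgeless graph, so tw(G) ≥ 1. Therefore the treewidth is 1.

Treewidth 1.
One such decomposition:
Bags: B1 = {1, 2}  B2 = {1, 7}  B3 = {1, 8}  B4 = {6, 7}  B5 = {4, 6}  B6 = {1, 3}  B7 = {3, 5}
Tree: B1–B2, B1–B3, B2–B4, B4–B5, B3–B6, B6–B7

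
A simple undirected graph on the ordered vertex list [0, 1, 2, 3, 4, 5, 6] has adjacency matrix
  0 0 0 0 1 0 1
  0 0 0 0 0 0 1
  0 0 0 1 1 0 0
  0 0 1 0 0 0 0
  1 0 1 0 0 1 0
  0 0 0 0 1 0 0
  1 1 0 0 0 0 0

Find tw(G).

A width-1 tree decomposition is:
Bags: B1 = {4, 5}  B2 = {0, 4}  B3 = {0, 6}  B4 = {2, 4}  B5 = {1, 6}  B6 = {2, 3}
Tree: B1–B2, B2–B3, B2–B4, B3–B5, B4–B6
Each bag holds 2 vertices, so the decomposition has width 1, which upper-bounds the treewidth. G has an edge, so its treewidth is at least 1. The upper and lower bounds meet at 1, so that is the treewidth.

1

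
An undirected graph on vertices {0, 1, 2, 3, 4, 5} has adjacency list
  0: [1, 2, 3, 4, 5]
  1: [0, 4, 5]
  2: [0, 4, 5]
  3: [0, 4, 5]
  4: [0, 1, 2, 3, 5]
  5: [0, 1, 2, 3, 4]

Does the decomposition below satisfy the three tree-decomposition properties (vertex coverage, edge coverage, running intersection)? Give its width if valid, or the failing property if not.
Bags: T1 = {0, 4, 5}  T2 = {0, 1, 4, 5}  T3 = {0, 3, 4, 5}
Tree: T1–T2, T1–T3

A tree decomposition must satisfy three properties: every vertex lies in some bag; for every edge, both endpoints lie together in some bag; and for every vertex, the bags containing it form a connected subtree. Here vertex 2 appears in no bag, so the decomposition is invalid.

No — vertex 2 appears in no bag.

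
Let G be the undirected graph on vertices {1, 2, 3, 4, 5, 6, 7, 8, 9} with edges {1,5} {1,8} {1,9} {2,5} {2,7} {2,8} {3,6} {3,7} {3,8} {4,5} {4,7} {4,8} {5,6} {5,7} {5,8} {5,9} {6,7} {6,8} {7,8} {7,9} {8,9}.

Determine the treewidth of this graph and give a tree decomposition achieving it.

The largest bag has 4 vertices, giving width 3; this decomposition certifies tw(G) ≤ 3. For the lower bound, the 4 vertices {3, 6, 7, 8} are pairwise adjacent, and any tree decomposition puts a clique entirely inside one bag — forcing width ≥ 3. The upper and lower bounds meet at 3, so that is the treewidth.

Treewidth 3.
Bags: B1 = {5, 7, 8, 9}  B2 = {5, 6, 7, 8}  B3 = {4, 5, 7, 8}  B4 = {2, 5, 7, 8}  B5 = {1, 5, 8, 9}  B6 = {3, 6, 7, 8}
Tree: B1–B2, B2–B3, B3–B4, B1–B5, B2–B6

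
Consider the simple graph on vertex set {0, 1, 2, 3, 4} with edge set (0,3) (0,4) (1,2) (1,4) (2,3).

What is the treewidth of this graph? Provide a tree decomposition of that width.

The largest bag has 3 vertices, giving width 2; this decomposition certifies tw(G) ≤ 2. For the lower bound, G contains the cycle 0–3–2–1–4–0, so G is not a forest; only forests have treewidth ≤ 1, hence tw(G) ≥ 2. Therefore the treewidth is 2.

Treewidth 2.
Bags: B1 = {0, 2, 3}  B2 = {0, 1, 2}  B3 = {0, 1, 4}
Tree: B1–B2, B2–B3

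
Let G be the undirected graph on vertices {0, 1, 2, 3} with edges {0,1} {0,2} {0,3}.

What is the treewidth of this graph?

1

A width-1 tree decomposition is:
Bags: B1 = {0, 1}  B2 = {0, 3}  B3 = {0, 2}
Tree: B1–B2, B1–B3
Every bag has size at most 2, so the width is 2 − 1 = 1 and tw(G) ≤ 1. Any graph with an edge has treewidth ≥ 1, and G has the edge 1–0. Therefore the treewidth is 1.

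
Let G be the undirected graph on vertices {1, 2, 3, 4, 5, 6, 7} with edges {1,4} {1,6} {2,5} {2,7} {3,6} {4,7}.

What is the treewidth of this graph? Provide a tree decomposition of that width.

Each bag holds 2 vertices, so the decomposition has width 1, which upper-bounds the treewidth. Since G has at least one edge (e.g. 5–2), it is not an edgeless graph, so tw(G) ≥ 1. Therefore the treewidth is 1.

Treewidth 1.
Bags: B1 = {2, 5}  B2 = {2, 7}  B3 = {4, 7}  B4 = {1, 4}  B5 = {1, 6}  B6 = {3, 6}
Tree: B1–B2, B2–B3, B3–B4, B4–B5, B5–B6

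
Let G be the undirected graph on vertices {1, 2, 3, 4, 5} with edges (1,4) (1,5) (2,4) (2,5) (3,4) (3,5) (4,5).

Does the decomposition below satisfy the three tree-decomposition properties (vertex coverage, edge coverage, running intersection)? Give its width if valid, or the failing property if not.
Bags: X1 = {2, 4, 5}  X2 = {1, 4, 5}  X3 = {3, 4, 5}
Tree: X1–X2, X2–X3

Yes; width 2.

Checking the three conditions: (i) the bags cover all of {1, 2, 3, 4, 5}; (ii) for each edge, some bag contains both endpoints; (iii) the bags containing any fixed vertex form a subtree. All hold, so the decomposition is valid with width 3 − 1 = 2.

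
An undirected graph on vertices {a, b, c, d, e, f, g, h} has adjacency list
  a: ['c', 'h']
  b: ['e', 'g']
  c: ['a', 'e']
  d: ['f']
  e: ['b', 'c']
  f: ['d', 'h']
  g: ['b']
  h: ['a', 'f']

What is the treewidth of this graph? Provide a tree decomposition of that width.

Each bag holds 2 vertices, so the decomposition has width 1, which upper-bounds the treewidth. Any graph with an edge has treewidth ≥ 1, and G has the edge g–b. Therefore the treewidth is 1.

Treewidth 1.
Bags: B1 = {b, g}  B2 = {b, e}  B3 = {c, e}  B4 = {a, c}  B5 = {a, h}  B6 = {f, h}  B7 = {d, f}
Tree: B1–B2, B2–B3, B3–B4, B4–B5, B5–B6, B6–B7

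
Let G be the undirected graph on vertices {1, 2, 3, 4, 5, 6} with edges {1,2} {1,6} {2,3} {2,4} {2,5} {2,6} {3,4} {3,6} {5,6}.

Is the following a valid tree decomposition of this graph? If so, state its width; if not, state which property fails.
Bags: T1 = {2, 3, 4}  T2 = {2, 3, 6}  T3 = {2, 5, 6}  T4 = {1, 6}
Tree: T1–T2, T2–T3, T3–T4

A tree decomposition must satisfy three properties: every vertex lies in some bag; for every edge, both endpoints lie together in some bag; and for every vertex, the bags containing it form a connected subtree. Here edge (2,1) lies in no bag, so the decomposition is invalid.

No — edge (2,1) lies in no bag.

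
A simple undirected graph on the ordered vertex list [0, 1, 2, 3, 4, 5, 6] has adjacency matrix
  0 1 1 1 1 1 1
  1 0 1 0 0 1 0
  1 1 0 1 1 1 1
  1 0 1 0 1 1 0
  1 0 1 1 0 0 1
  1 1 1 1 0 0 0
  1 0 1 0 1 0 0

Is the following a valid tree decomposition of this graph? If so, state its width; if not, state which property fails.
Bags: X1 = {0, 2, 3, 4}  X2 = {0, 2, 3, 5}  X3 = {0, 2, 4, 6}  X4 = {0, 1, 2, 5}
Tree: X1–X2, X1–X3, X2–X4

Vertex coverage: the bags together contain {0, 1, 2, 3, 4, 5, 6}, the full vertex set. Edge coverage: each edge of G has both endpoints in at least one bag. Running intersection: for every vertex, the bags containing it form a connected subtree. All three properties hold, so this is a valid tree decomposition of width max|bag| − 1 = 3, and hence tw(G) ≤ 3.

Yes; width 3.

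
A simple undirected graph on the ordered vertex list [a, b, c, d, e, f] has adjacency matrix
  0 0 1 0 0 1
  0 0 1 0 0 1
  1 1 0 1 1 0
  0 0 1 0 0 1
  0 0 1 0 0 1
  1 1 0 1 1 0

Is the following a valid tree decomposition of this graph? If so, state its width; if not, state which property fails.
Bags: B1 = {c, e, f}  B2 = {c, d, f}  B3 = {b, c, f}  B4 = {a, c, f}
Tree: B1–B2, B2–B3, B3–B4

Every vertex of G appears in some bag (union = {a, b, c, d, e, f}); every edge is covered by a bag; and for each vertex v the set of bags containing v is connected in the bag tree. The decomposition is therefore valid. The largest bag has 3 vertices, so the width is 2.

Yes; width 2.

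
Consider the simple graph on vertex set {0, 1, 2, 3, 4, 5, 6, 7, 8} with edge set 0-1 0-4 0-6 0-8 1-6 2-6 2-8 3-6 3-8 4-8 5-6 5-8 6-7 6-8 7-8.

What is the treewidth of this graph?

2

A width-2 tree decomposition is:
Bags: B1 = {0, 6, 8}  B2 = {0, 4, 8}  B3 = {2, 6, 8}  B4 = {0, 1, 6}  B5 = {5, 6, 8}  B6 = {6, 7, 8}  B7 = {3, 6, 8}
Tree: B1–B2, B1–B3, B1–B4, B3–B5, B5–B6, B5–B7
Every bag has size at most 3, so the width is 3 − 1 = 2 and tw(G) ≤ 2. Conversely, {0, 4, 8} is a clique of size 3, and the vertices of any clique must share a bag in every tree decomposition; so some bag has ≥ 3 vertices and tw(G) ≥ 2. Therefore the treewidth is 2.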